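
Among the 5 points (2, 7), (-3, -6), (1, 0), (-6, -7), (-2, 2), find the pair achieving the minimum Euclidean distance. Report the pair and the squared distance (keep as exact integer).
Pair = ((-3, -6), (-6, -7)); squared distance = 10

Compute all C(5, 2) = 10 pairwise squared distances (x_i − x_j)² + (y_i − y_j)². The minimum is 10, attained by the pair ((-3, -6), (-6, -7)).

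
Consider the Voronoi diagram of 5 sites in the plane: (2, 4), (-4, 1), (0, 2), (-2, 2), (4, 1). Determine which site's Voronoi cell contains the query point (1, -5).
Nearest site = (4, 1)

The Voronoi cell of site s contains exactly those query points closer to s than to any other site. Compute squared distances from q = (1, -5) to each site:
  (4 − 1)² + (1 − -5)² = 45
  (0 − 1)² + (2 − -5)² = 50
  (-2 − 1)² + (2 − -5)² = 58
  (-4 − 1)² + (1 − -5)² = 61
  (2 − 1)² + (4 − -5)² = 82
Minimum is attained by (4, 1), so q lies in its Voronoi cell.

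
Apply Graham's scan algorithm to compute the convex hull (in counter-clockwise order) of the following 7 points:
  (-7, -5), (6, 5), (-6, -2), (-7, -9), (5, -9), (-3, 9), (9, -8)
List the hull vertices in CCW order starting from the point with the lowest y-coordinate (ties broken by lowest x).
Hull (CCW) = [(-7, -9), (5, -9), (9, -8), (6, 5), (-3, 9), (-7, -5)]

Graham scan procedure:
  1. Find the pivot p₀ = point with lowest y (tie → lowest x): (-7, -9).
  2. Sort the remaining points by polar angle around p₀.
  3. Walk through sorted points, maintaining a stack; pop the top while the last three entries make a non-left turn (cross product ≤ 0).
  4. Final stack is the convex hull in CCW order: (-7, -9), (5, -9), (9, -8), (6, 5), (-3, 9), (-7, -5).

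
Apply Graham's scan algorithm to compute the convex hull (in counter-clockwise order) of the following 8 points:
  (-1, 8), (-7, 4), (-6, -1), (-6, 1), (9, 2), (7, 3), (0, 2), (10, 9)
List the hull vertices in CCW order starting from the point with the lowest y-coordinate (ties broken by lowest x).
Hull (CCW) = [(-6, -1), (9, 2), (10, 9), (-1, 8), (-7, 4)]

Graham scan procedure:
  1. Find the pivot p₀ = point with lowest y (tie → lowest x): (-6, -1).
  2. Sort the remaining points by polar angle around p₀.
  3. Walk through sorted points, maintaining a stack; pop the top while the last three entries make a non-left turn (cross product ≤ 0).
  4. Final stack is the convex hull in CCW order: (-6, -1), (9, 2), (10, 9), (-1, 8), (-7, 4).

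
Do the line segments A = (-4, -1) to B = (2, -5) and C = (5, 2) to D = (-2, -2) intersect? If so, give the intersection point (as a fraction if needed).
No (intersection of containing lines falls outside at least one segment)

Parametrize and solve: t = 15/52, s = 27/26. At least one of these is outside [0, 1], so the segments do not intersect.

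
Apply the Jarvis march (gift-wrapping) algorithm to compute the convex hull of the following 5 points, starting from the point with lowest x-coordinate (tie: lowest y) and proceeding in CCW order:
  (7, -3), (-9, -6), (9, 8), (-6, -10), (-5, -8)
Hull (CCW) = [(-9, -6), (-6, -10), (7, -3), (9, 8)]

Jarvis march: at each step, from the current hull vertex p, select the next vertex q as the point such that every other point lies strictly to the left of (or on) the directed line p → q. (Equivalently: for every other point r, the cross product (q − p) × (r − p) ≥ 0.)
Starting point (lowest x, tie lowest y): (-9, -6). Wrap until returning to start. Resulting hull: (-9, -6), (-6, -10), (7, -3), (9, 8).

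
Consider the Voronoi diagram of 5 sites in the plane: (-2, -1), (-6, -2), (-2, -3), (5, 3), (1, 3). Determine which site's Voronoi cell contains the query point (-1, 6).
Nearest site = (1, 3)

The Voronoi cell of site s contains exactly those query points closer to s than to any other site. Compute squared distances from q = (-1, 6) to each site:
  (1 − -1)² + (3 − 6)² = 13
  (5 − -1)² + (3 − 6)² = 45
  (-2 − -1)² + (-1 − 6)² = 50
  (-2 − -1)² + (-3 − 6)² = 82
  (-6 − -1)² + (-2 − 6)² = 89
Minimum is attained by (1, 3), so q lies in its Voronoi cell.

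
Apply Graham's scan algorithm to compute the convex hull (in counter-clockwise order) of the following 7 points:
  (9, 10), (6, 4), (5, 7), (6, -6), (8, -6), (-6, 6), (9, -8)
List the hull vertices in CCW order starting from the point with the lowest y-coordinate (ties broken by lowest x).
Hull (CCW) = [(9, -8), (9, 10), (-6, 6), (6, -6)]

Graham scan procedure:
  1. Find the pivot p₀ = point with lowest y (tie → lowest x): (9, -8).
  2. Sort the remaining points by polar angle around p₀.
  3. Walk through sorted points, maintaining a stack; pop the top while the last three entries make a non-left turn (cross product ≤ 0).
  4. Final stack is the convex hull in CCW order: (9, -8), (9, 10), (-6, 6), (6, -6).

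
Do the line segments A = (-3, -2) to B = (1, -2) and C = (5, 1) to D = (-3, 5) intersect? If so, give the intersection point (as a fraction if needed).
No (intersection of containing lines falls outside at least one segment)

Parametrize and solve: t = 7/2, s = -3/4. At least one of these is outside [0, 1], so the segments do not intersect.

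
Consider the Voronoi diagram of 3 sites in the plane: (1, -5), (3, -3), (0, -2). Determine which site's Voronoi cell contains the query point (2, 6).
Nearest site = (0, -2)

The Voronoi cell of site s contains exactly those query points closer to s than to any other site. Compute squared distances from q = (2, 6) to each site:
  (0 − 2)² + (-2 − 6)² = 68
  (3 − 2)² + (-3 − 6)² = 82
  (1 − 2)² + (-5 − 6)² = 122
Minimum is attained by (0, -2), so q lies in its Voronoi cell.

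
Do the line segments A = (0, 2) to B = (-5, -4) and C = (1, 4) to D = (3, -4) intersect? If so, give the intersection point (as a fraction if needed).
No (intersection of containing lines falls outside at least one segment)

Parametrize and solve: t = -3/13, s = 1/13. At least one of these is outside [0, 1], so the segments do not intersect.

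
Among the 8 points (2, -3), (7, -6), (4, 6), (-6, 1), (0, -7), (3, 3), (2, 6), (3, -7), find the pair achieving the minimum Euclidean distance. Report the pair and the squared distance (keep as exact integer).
Pair = ((4, 6), (2, 6)); squared distance = 4

Compute all C(8, 2) = 28 pairwise squared distances (x_i − x_j)² + (y_i − y_j)². The minimum is 4, attained by the pair ((4, 6), (2, 6)).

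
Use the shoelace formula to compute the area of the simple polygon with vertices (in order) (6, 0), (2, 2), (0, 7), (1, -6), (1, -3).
Area = 20

Shoelace formula: Area = (1/2) |Σ_i (x_i · y_{i+1} − x_{i+1} · y_i)| (indices mod n). Compute each cross term:
  (6)(2) − (2)(0) = 12
  (2)(7) − (0)(2) = 14
  (0)(-6) − (1)(7) = -7
  (1)(-3) − (1)(-6) = 3
  (1)(0) − (6)(-3) = 18
Sum = 40, so (signed) Area = 40/2 = 20, |Area| = 20.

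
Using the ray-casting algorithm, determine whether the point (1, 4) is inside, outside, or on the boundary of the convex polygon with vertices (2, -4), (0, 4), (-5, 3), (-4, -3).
The point (1, 4) lies strictly outside the polygon

Cast a horizontal ray to the right from the query point and count how many polygon edges it crosses (each edge strictly once or zero times, handled with the usual half-open convention). 
Parity of crossings → even ⇒ outside.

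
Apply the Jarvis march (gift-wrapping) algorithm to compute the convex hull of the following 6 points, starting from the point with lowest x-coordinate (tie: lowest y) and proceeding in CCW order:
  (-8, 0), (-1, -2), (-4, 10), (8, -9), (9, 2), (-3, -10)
Hull (CCW) = [(-8, 0), (-3, -10), (8, -9), (9, 2), (-4, 10)]

Jarvis march: at each step, from the current hull vertex p, select the next vertex q as the point such that every other point lies strictly to the left of (or on) the directed line p → q. (Equivalently: for every other point r, the cross product (q − p) × (r − p) ≥ 0.)
Starting point (lowest x, tie lowest y): (-8, 0). Wrap until returning to start. Resulting hull: (-8, 0), (-3, -10), (8, -9), (9, 2), (-4, 10).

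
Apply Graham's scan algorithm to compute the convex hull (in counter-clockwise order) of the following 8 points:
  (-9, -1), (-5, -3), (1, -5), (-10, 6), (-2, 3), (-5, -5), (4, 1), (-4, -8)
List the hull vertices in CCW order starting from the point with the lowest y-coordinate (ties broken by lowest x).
Hull (CCW) = [(-4, -8), (1, -5), (4, 1), (-10, 6), (-9, -1)]

Graham scan procedure:
  1. Find the pivot p₀ = point with lowest y (tie → lowest x): (-4, -8).
  2. Sort the remaining points by polar angle around p₀.
  3. Walk through sorted points, maintaining a stack; pop the top while the last three entries make a non-left turn (cross product ≤ 0).
  4. Final stack is the convex hull in CCW order: (-4, -8), (1, -5), (4, 1), (-10, 6), (-9, -1).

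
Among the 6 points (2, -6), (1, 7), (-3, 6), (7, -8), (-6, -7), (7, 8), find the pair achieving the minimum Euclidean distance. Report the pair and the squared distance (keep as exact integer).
Pair = ((1, 7), (-3, 6)); squared distance = 17

Compute all C(6, 2) = 15 pairwise squared distances (x_i − x_j)² + (y_i − y_j)². The minimum is 17, attained by the pair ((1, 7), (-3, 6)).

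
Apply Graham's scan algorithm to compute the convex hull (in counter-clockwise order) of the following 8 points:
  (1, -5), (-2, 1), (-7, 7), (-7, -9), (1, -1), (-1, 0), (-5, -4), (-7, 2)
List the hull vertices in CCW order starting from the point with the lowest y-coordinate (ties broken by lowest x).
Hull (CCW) = [(-7, -9), (1, -5), (1, -1), (-7, 7)]

Graham scan procedure:
  1. Find the pivot p₀ = point with lowest y (tie → lowest x): (-7, -9).
  2. Sort the remaining points by polar angle around p₀.
  3. Walk through sorted points, maintaining a stack; pop the top while the last three entries make a non-left turn (cross product ≤ 0).
  4. Final stack is the convex hull in CCW order: (-7, -9), (1, -5), (1, -1), (-7, 7).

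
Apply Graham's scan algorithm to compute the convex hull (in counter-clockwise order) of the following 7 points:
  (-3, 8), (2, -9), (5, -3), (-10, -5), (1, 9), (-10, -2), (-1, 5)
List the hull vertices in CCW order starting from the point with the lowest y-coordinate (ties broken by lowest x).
Hull (CCW) = [(2, -9), (5, -3), (1, 9), (-3, 8), (-10, -2), (-10, -5)]

Graham scan procedure:
  1. Find the pivot p₀ = point with lowest y (tie → lowest x): (2, -9).
  2. Sort the remaining points by polar angle around p₀.
  3. Walk through sorted points, maintaining a stack; pop the top while the last three entries make a non-left turn (cross product ≤ 0).
  4. Final stack is the convex hull in CCW order: (2, -9), (5, -3), (1, 9), (-3, 8), (-10, -2), (-10, -5).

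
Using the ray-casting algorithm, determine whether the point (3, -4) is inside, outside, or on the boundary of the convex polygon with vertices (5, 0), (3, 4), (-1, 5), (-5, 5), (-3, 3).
The point (3, -4) lies strictly outside the polygon

Cast a horizontal ray to the right from the query point and count how many polygon edges it crosses (each edge strictly once or zero times, handled with the usual half-open convention). 
Parity of crossings → even ⇒ outside.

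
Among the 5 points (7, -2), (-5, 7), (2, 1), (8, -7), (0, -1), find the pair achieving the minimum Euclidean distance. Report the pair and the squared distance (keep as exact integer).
Pair = ((2, 1), (0, -1)); squared distance = 8

Compute all C(5, 2) = 10 pairwise squared distances (x_i − x_j)² + (y_i − y_j)². The minimum is 8, attained by the pair ((2, 1), (0, -1)).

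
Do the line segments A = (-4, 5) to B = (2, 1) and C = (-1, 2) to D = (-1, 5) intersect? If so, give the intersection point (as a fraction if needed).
Yes; intersection at (-1, 3) (t = 1/2 on AB, s = 1/3 on CD)

Parametrize AB as A + t(B − A) = (-4 + 6 t, 5 + -4 t) and CD as C + s(D − C) = (-1 + 0 s, 2 + 3 s). Solve the linear system for (t, s). Determinant = -18 ≠ 0, so a unique intersection of the containing lines exists. Solution: t = 1/2, s = 1/3 — both in [0, 1], so the segments cross. Intersection point: (-1, 3).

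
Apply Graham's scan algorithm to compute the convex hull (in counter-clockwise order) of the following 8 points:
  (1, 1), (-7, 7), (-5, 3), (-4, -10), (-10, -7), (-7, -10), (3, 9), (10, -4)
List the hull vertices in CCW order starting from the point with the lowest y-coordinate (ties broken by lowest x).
Hull (CCW) = [(-7, -10), (-4, -10), (10, -4), (3, 9), (-7, 7), (-10, -7)]

Graham scan procedure:
  1. Find the pivot p₀ = point with lowest y (tie → lowest x): (-7, -10).
  2. Sort the remaining points by polar angle around p₀.
  3. Walk through sorted points, maintaining a stack; pop the top while the last three entries make a non-left turn (cross product ≤ 0).
  4. Final stack is the convex hull in CCW order: (-7, -10), (-4, -10), (10, -4), (3, 9), (-7, 7), (-10, -7).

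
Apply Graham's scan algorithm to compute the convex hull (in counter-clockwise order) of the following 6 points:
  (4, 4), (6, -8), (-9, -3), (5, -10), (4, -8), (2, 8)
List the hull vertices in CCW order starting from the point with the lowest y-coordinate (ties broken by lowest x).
Hull (CCW) = [(5, -10), (6, -8), (4, 4), (2, 8), (-9, -3)]

Graham scan procedure:
  1. Find the pivot p₀ = point with lowest y (tie → lowest x): (5, -10).
  2. Sort the remaining points by polar angle around p₀.
  3. Walk through sorted points, maintaining a stack; pop the top while the last three entries make a non-left turn (cross product ≤ 0).
  4. Final stack is the convex hull in CCW order: (5, -10), (6, -8), (4, 4), (2, 8), (-9, -3).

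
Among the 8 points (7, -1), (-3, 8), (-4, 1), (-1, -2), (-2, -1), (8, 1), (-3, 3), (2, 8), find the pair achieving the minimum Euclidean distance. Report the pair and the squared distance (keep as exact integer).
Pair = ((-1, -2), (-2, -1)); squared distance = 2

Compute all C(8, 2) = 28 pairwise squared distances (x_i − x_j)² + (y_i − y_j)². The minimum is 2, attained by the pair ((-1, -2), (-2, -1)).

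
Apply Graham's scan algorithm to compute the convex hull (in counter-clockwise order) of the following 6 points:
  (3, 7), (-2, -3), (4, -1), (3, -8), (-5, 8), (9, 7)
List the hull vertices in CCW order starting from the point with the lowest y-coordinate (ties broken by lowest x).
Hull (CCW) = [(3, -8), (9, 7), (-5, 8), (-2, -3)]

Graham scan procedure:
  1. Find the pivot p₀ = point with lowest y (tie → lowest x): (3, -8).
  2. Sort the remaining points by polar angle around p₀.
  3. Walk through sorted points, maintaining a stack; pop the top while the last three entries make a non-left turn (cross product ≤ 0).
  4. Final stack is the convex hull in CCW order: (3, -8), (9, 7), (-5, 8), (-2, -3).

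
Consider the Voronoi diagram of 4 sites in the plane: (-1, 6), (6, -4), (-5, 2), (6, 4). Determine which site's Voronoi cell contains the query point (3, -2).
Nearest site = (6, -4)

The Voronoi cell of site s contains exactly those query points closer to s than to any other site. Compute squared distances from q = (3, -2) to each site:
  (6 − 3)² + (-4 − -2)² = 13
  (6 − 3)² + (4 − -2)² = 45
  (-5 − 3)² + (2 − -2)² = 80
  (-1 − 3)² + (6 − -2)² = 80
Minimum is attained by (6, -4), so q lies in its Voronoi cell.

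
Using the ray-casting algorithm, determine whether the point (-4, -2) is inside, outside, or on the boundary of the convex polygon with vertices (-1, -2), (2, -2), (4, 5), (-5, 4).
The point (-4, -2) lies strictly outside the polygon

Cast a horizontal ray to the right from the query point and count how many polygon edges it crosses (each edge strictly once or zero times, handled with the usual half-open convention). 
Parity of crossings → even ⇒ outside.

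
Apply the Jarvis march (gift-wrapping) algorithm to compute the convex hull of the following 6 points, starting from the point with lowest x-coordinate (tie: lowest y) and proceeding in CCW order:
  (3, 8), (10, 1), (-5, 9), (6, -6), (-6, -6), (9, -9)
Hull (CCW) = [(-6, -6), (9, -9), (10, 1), (3, 8), (-5, 9)]

Jarvis march: at each step, from the current hull vertex p, select the next vertex q as the point such that every other point lies strictly to the left of (or on) the directed line p → q. (Equivalently: for every other point r, the cross product (q − p) × (r − p) ≥ 0.)
Starting point (lowest x, tie lowest y): (-6, -6). Wrap until returning to start. Resulting hull: (-6, -6), (9, -9), (10, 1), (3, 8), (-5, 9).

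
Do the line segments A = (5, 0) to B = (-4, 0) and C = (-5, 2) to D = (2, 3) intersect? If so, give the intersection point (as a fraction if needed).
No (intersection of containing lines falls outside at least one segment)

Parametrize and solve: t = 8/3, s = -2. At least one of these is outside [0, 1], so the segments do not intersect.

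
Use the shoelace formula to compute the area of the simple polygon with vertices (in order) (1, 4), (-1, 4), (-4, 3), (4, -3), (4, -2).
Area = 43/2

Shoelace formula: Area = (1/2) |Σ_i (x_i · y_{i+1} − x_{i+1} · y_i)| (indices mod n). Compute each cross term:
  (1)(4) − (-1)(4) = 8
  (-1)(3) − (-4)(4) = 13
  (-4)(-3) − (4)(3) = 0
  (4)(-2) − (4)(-3) = 4
  (4)(4) − (1)(-2) = 18
Sum = 43, so (signed) Area = 43/2 = 43/2, |Area| = 43/2.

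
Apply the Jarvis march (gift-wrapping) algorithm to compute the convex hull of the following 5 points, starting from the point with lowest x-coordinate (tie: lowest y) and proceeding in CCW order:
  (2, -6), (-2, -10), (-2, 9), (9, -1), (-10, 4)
Hull (CCW) = [(-10, 4), (-2, -10), (9, -1), (-2, 9)]

Jarvis march: at each step, from the current hull vertex p, select the next vertex q as the point such that every other point lies strictly to the left of (or on) the directed line p → q. (Equivalently: for every other point r, the cross product (q − p) × (r − p) ≥ 0.)
Starting point (lowest x, tie lowest y): (-10, 4). Wrap until returning to start. Resulting hull: (-10, 4), (-2, -10), (9, -1), (-2, 9).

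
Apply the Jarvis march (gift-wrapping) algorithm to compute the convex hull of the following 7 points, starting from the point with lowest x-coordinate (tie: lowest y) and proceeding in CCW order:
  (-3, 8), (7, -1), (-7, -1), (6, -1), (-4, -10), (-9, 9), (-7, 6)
Hull (CCW) = [(-9, 9), (-7, -1), (-4, -10), (7, -1), (-3, 8)]

Jarvis march: at each step, from the current hull vertex p, select the next vertex q as the point such that every other point lies strictly to the left of (or on) the directed line p → q. (Equivalently: for every other point r, the cross product (q − p) × (r − p) ≥ 0.)
Starting point (lowest x, tie lowest y): (-9, 9). Wrap until returning to start. Resulting hull: (-9, 9), (-7, -1), (-4, -10), (7, -1), (-3, 8).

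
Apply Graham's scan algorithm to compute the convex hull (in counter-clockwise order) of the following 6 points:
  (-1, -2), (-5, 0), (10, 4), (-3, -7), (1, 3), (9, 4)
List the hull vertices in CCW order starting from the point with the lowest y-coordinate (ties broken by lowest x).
Hull (CCW) = [(-3, -7), (10, 4), (9, 4), (1, 3), (-5, 0)]

Graham scan procedure:
  1. Find the pivot p₀ = point with lowest y (tie → lowest x): (-3, -7).
  2. Sort the remaining points by polar angle around p₀.
  3. Walk through sorted points, maintaining a stack; pop the top while the last three entries make a non-left turn (cross product ≤ 0).
  4. Final stack is the convex hull in CCW order: (-3, -7), (10, 4), (9, 4), (1, 3), (-5, 0).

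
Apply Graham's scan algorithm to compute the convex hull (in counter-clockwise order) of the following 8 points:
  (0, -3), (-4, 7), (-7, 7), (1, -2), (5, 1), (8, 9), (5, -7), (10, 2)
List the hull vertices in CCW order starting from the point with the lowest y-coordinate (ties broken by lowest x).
Hull (CCW) = [(5, -7), (10, 2), (8, 9), (-7, 7), (0, -3)]

Graham scan procedure:
  1. Find the pivot p₀ = point with lowest y (tie → lowest x): (5, -7).
  2. Sort the remaining points by polar angle around p₀.
  3. Walk through sorted points, maintaining a stack; pop the top while the last three entries make a non-left turn (cross product ≤ 0).
  4. Final stack is the convex hull in CCW order: (5, -7), (10, 2), (8, 9), (-7, 7), (0, -3).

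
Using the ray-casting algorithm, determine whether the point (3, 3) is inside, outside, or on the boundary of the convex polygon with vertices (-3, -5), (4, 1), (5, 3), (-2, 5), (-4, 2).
The point (3, 3) lies strictly inside the polygon

Cast a horizontal ray to the right from the query point and count how many polygon edges it crosses (each edge strictly once or zero times, handled with the usual half-open convention). 
Parity of crossings → odd ⇒ inside.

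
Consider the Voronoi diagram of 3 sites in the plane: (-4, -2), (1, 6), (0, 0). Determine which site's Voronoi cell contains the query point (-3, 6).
Nearest site = (1, 6)

The Voronoi cell of site s contains exactly those query points closer to s than to any other site. Compute squared distances from q = (-3, 6) to each site:
  (1 − -3)² + (6 − 6)² = 16
  (0 − -3)² + (0 − 6)² = 45
  (-4 − -3)² + (-2 − 6)² = 65
Minimum is attained by (1, 6), so q lies in its Voronoi cell.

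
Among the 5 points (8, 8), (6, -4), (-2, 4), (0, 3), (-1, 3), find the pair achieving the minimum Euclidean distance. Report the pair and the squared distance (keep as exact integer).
Pair = ((0, 3), (-1, 3)); squared distance = 1

Compute all C(5, 2) = 10 pairwise squared distances (x_i − x_j)² + (y_i − y_j)². The minimum is 1, attained by the pair ((0, 3), (-1, 3)).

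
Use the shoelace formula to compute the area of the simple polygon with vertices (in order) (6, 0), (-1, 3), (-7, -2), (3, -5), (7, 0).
Area = 117/2

Shoelace formula: Area = (1/2) |Σ_i (x_i · y_{i+1} − x_{i+1} · y_i)| (indices mod n). Compute each cross term:
  (6)(3) − (-1)(0) = 18
  (-1)(-2) − (-7)(3) = 23
  (-7)(-5) − (3)(-2) = 41
  (3)(0) − (7)(-5) = 35
  (7)(0) − (6)(0) = 0
Sum = 117, so (signed) Area = 117/2 = 117/2, |Area| = 117/2.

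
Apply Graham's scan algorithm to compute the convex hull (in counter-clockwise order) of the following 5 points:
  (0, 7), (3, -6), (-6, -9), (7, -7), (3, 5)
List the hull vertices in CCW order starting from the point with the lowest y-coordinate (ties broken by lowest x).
Hull (CCW) = [(-6, -9), (7, -7), (3, 5), (0, 7)]

Graham scan procedure:
  1. Find the pivot p₀ = point with lowest y (tie → lowest x): (-6, -9).
  2. Sort the remaining points by polar angle around p₀.
  3. Walk through sorted points, maintaining a stack; pop the top while the last three entries make a non-left turn (cross product ≤ 0).
  4. Final stack is the convex hull in CCW order: (-6, -9), (7, -7), (3, 5), (0, 7).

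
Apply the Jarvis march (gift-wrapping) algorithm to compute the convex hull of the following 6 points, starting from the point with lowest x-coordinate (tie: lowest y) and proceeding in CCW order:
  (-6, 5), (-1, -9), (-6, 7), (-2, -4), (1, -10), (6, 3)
Hull (CCW) = [(-6, 5), (-1, -9), (1, -10), (6, 3), (-6, 7)]

Jarvis march: at each step, from the current hull vertex p, select the next vertex q as the point such that every other point lies strictly to the left of (or on) the directed line p → q. (Equivalently: for every other point r, the cross product (q − p) × (r − p) ≥ 0.)
Starting point (lowest x, tie lowest y): (-6, 5). Wrap until returning to start. Resulting hull: (-6, 5), (-1, -9), (1, -10), (6, 3), (-6, 7).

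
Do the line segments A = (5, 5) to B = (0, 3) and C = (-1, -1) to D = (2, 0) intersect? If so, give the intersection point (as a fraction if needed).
No (intersection of containing lines falls outside at least one segment)

Parametrize and solve: t = 12, s = -18. At least one of these is outside [0, 1], so the segments do not intersect.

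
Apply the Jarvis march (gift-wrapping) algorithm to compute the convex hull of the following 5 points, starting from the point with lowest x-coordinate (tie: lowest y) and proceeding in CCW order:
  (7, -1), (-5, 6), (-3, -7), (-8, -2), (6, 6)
Hull (CCW) = [(-8, -2), (-3, -7), (7, -1), (6, 6), (-5, 6)]

Jarvis march: at each step, from the current hull vertex p, select the next vertex q as the point such that every other point lies strictly to the left of (or on) the directed line p → q. (Equivalently: for every other point r, the cross product (q − p) × (r − p) ≥ 0.)
Starting point (lowest x, tie lowest y): (-8, -2). Wrap until returning to start. Resulting hull: (-8, -2), (-3, -7), (7, -1), (6, 6), (-5, 6).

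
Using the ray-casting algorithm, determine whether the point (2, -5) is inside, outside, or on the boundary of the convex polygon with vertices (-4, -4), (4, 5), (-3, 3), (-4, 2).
The point (2, -5) lies strictly outside the polygon

Cast a horizontal ray to the right from the query point and count how many polygon edges it crosses (each edge strictly once or zero times, handled with the usual half-open convention). 
Parity of crossings → even ⇒ outside.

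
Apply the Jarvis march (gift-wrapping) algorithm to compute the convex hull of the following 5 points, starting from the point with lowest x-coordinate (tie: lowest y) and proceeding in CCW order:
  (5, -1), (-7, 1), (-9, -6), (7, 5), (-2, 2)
Hull (CCW) = [(-9, -6), (5, -1), (7, 5), (-7, 1)]

Jarvis march: at each step, from the current hull vertex p, select the next vertex q as the point such that every other point lies strictly to the left of (or on) the directed line p → q. (Equivalently: for every other point r, the cross product (q − p) × (r − p) ≥ 0.)
Starting point (lowest x, tie lowest y): (-9, -6). Wrap until returning to start. Resulting hull: (-9, -6), (5, -1), (7, 5), (-7, 1).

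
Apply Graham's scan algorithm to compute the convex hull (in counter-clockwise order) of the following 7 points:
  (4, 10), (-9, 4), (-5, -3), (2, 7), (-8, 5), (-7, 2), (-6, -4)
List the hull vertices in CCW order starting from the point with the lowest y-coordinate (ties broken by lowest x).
Hull (CCW) = [(-6, -4), (-5, -3), (2, 7), (4, 10), (-8, 5), (-9, 4)]

Graham scan procedure:
  1. Find the pivot p₀ = point with lowest y (tie → lowest x): (-6, -4).
  2. Sort the remaining points by polar angle around p₀.
  3. Walk through sorted points, maintaining a stack; pop the top while the last three entries make a non-left turn (cross product ≤ 0).
  4. Final stack is the convex hull in CCW order: (-6, -4), (-5, -3), (2, 7), (4, 10), (-8, 5), (-9, 4).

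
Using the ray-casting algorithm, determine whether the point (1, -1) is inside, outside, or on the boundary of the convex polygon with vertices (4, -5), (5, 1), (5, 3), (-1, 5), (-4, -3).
The point (1, -1) lies strictly inside the polygon

Cast a horizontal ray to the right from the query point and count how many polygon edges it crosses (each edge strictly once or zero times, handled with the usual half-open convention). 
Parity of crossings → odd ⇒ inside.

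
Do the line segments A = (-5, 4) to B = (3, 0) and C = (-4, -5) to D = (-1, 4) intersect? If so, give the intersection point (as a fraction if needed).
Yes; intersection at (-11/7, 16/7) (t = 3/7 on AB, s = 17/21 on CD)

Parametrize AB as A + t(B − A) = (-5 + 8 t, 4 + -4 t) and CD as C + s(D − C) = (-4 + 3 s, -5 + 9 s). Solve the linear system for (t, s). Determinant = -84 ≠ 0, so a unique intersection of the containing lines exists. Solution: t = 3/7, s = 17/21 — both in [0, 1], so the segments cross. Intersection point: (-11/7, 16/7).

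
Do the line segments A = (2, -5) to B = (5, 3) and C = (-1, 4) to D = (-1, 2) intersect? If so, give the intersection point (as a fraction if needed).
No (intersection of containing lines falls outside at least one segment)

Parametrize and solve: t = -1, s = 17/2. At least one of these is outside [0, 1], so the segments do not intersect.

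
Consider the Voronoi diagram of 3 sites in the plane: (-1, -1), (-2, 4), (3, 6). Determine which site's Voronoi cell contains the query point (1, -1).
Nearest site = (-1, -1)

The Voronoi cell of site s contains exactly those query points closer to s than to any other site. Compute squared distances from q = (1, -1) to each site:
  (-1 − 1)² + (-1 − -1)² = 4
  (-2 − 1)² + (4 − -1)² = 34
  (3 − 1)² + (6 − -1)² = 53
Minimum is attained by (-1, -1), so q lies in its Voronoi cell.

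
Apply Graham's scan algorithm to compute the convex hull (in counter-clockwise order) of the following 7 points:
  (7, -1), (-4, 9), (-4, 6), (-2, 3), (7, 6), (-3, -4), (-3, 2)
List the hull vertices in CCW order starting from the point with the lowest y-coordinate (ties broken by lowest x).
Hull (CCW) = [(-3, -4), (7, -1), (7, 6), (-4, 9), (-4, 6)]

Graham scan procedure:
  1. Find the pivot p₀ = point with lowest y (tie → lowest x): (-3, -4).
  2. Sort the remaining points by polar angle around p₀.
  3. Walk through sorted points, maintaining a stack; pop the top while the last three entries make a non-left turn (cross product ≤ 0).
  4. Final stack is the convex hull in CCW order: (-3, -4), (7, -1), (7, 6), (-4, 9), (-4, 6).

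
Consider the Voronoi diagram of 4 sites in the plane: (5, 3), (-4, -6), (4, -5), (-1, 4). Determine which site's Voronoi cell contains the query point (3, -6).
Nearest site = (4, -5)

The Voronoi cell of site s contains exactly those query points closer to s than to any other site. Compute squared distances from q = (3, -6) to each site:
  (4 − 3)² + (-5 − -6)² = 2
  (-4 − 3)² + (-6 − -6)² = 49
  (5 − 3)² + (3 − -6)² = 85
  (-1 − 3)² + (4 − -6)² = 116
Minimum is attained by (4, -5), so q lies in its Voronoi cell.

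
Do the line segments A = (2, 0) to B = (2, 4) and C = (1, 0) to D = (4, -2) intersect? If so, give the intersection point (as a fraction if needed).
No (intersection of containing lines falls outside at least one segment)

Parametrize and solve: t = -1/6, s = 1/3. At least one of these is outside [0, 1], so the segments do not intersect.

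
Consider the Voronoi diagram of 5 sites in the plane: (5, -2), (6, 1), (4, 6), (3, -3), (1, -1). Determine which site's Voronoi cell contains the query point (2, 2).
Nearest site = (1, -1)

The Voronoi cell of site s contains exactly those query points closer to s than to any other site. Compute squared distances from q = (2, 2) to each site:
  (1 − 2)² + (-1 − 2)² = 10
  (6 − 2)² + (1 − 2)² = 17
  (4 − 2)² + (6 − 2)² = 20
  (5 − 2)² + (-2 − 2)² = 25
  (3 − 2)² + (-3 − 2)² = 26
Minimum is attained by (1, -1), so q lies in its Voronoi cell.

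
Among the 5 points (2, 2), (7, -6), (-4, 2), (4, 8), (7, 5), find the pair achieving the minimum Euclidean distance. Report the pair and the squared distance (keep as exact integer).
Pair = ((4, 8), (7, 5)); squared distance = 18

Compute all C(5, 2) = 10 pairwise squared distances (x_i − x_j)² + (y_i − y_j)². The minimum is 18, attained by the pair ((4, 8), (7, 5)).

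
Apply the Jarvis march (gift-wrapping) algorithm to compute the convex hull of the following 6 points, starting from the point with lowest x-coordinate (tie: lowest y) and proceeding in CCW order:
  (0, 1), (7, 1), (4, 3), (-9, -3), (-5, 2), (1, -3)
Hull (CCW) = [(-9, -3), (1, -3), (7, 1), (4, 3), (-5, 2)]

Jarvis march: at each step, from the current hull vertex p, select the next vertex q as the point such that every other point lies strictly to the left of (or on) the directed line p → q. (Equivalently: for every other point r, the cross product (q − p) × (r − p) ≥ 0.)
Starting point (lowest x, tie lowest y): (-9, -3). Wrap until returning to start. Resulting hull: (-9, -3), (1, -3), (7, 1), (4, 3), (-5, 2).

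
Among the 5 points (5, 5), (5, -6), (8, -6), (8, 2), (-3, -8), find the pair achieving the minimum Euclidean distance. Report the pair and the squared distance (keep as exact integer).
Pair = ((5, -6), (8, -6)); squared distance = 9

Compute all C(5, 2) = 10 pairwise squared distances (x_i − x_j)² + (y_i − y_j)². The minimum is 9, attained by the pair ((5, -6), (8, -6)).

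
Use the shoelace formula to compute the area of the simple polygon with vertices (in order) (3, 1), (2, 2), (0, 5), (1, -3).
Area = 19/2

Shoelace formula: Area = (1/2) |Σ_i (x_i · y_{i+1} − x_{i+1} · y_i)| (indices mod n). Compute each cross term:
  (3)(2) − (2)(1) = 4
  (2)(5) − (0)(2) = 10
  (0)(-3) − (1)(5) = -5
  (1)(1) − (3)(-3) = 10
Sum = 19, so (signed) Area = 19/2 = 19/2, |Area| = 19/2.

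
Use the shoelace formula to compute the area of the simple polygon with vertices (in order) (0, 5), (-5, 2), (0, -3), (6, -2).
Area = 44

Shoelace formula: Area = (1/2) |Σ_i (x_i · y_{i+1} − x_{i+1} · y_i)| (indices mod n). Compute each cross term:
  (0)(2) − (-5)(5) = 25
  (-5)(-3) − (0)(2) = 15
  (0)(-2) − (6)(-3) = 18
  (6)(5) − (0)(-2) = 30
Sum = 88, so (signed) Area = 88/2 = 44, |Area| = 44.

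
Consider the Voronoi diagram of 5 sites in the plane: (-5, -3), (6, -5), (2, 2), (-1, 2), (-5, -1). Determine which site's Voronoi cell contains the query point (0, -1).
Nearest site = (-1, 2)

The Voronoi cell of site s contains exactly those query points closer to s than to any other site. Compute squared distances from q = (0, -1) to each site:
  (-1 − 0)² + (2 − -1)² = 10
  (2 − 0)² + (2 − -1)² = 13
  (-5 − 0)² + (-1 − -1)² = 25
  (-5 − 0)² + (-3 − -1)² = 29
  (6 − 0)² + (-5 − -1)² = 52
Minimum is attained by (-1, 2), so q lies in its Voronoi cell.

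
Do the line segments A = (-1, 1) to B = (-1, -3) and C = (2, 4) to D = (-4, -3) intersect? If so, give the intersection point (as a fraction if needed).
Yes; intersection at (-1, 1/2) (t = 1/8 on AB, s = 1/2 on CD)

Parametrize AB as A + t(B − A) = (-1 + 0 t, 1 + -4 t) and CD as C + s(D − C) = (2 + -6 s, 4 + -7 s). Solve the linear system for (t, s). Determinant = 24 ≠ 0, so a unique intersection of the containing lines exists. Solution: t = 1/8, s = 1/2 — both in [0, 1], so the segments cross. Intersection point: (-1, 1/2).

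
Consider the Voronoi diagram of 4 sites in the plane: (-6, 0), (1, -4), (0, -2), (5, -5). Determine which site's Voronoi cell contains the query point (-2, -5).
Nearest site = (1, -4)

The Voronoi cell of site s contains exactly those query points closer to s than to any other site. Compute squared distances from q = (-2, -5) to each site:
  (1 − -2)² + (-4 − -5)² = 10
  (0 − -2)² + (-2 − -5)² = 13
  (-6 − -2)² + (0 − -5)² = 41
  (5 − -2)² + (-5 − -5)² = 49
Minimum is attained by (1, -4), so q lies in its Voronoi cell.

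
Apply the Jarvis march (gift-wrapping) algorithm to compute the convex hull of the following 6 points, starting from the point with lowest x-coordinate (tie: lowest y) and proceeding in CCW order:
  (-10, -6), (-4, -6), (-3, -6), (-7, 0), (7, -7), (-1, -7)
Hull (CCW) = [(-10, -6), (-1, -7), (7, -7), (-7, 0)]

Jarvis march: at each step, from the current hull vertex p, select the next vertex q as the point such that every other point lies strictly to the left of (or on) the directed line p → q. (Equivalently: for every other point r, the cross product (q − p) × (r − p) ≥ 0.)
Starting point (lowest x, tie lowest y): (-10, -6). Wrap until returning to start. Resulting hull: (-10, -6), (-1, -7), (7, -7), (-7, 0).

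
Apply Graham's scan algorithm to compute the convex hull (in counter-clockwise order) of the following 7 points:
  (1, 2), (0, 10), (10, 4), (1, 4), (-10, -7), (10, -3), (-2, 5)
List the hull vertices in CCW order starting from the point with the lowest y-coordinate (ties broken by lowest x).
Hull (CCW) = [(-10, -7), (10, -3), (10, 4), (0, 10)]

Graham scan procedure:
  1. Find the pivot p₀ = point with lowest y (tie → lowest x): (-10, -7).
  2. Sort the remaining points by polar angle around p₀.
  3. Walk through sorted points, maintaining a stack; pop the top while the last three entries make a non-left turn (cross product ≤ 0).
  4. Final stack is the convex hull in CCW order: (-10, -7), (10, -3), (10, 4), (0, 10).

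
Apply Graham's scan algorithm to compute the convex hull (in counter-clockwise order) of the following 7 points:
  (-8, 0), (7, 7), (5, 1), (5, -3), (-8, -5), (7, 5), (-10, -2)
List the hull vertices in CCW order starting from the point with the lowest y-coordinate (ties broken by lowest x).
Hull (CCW) = [(-8, -5), (5, -3), (7, 5), (7, 7), (-8, 0), (-10, -2)]

Graham scan procedure:
  1. Find the pivot p₀ = point with lowest y (tie → lowest x): (-8, -5).
  2. Sort the remaining points by polar angle around p₀.
  3. Walk through sorted points, maintaining a stack; pop the top while the last three entries make a non-left turn (cross product ≤ 0).
  4. Final stack is the convex hull in CCW order: (-8, -5), (5, -3), (7, 5), (7, 7), (-8, 0), (-10, -2).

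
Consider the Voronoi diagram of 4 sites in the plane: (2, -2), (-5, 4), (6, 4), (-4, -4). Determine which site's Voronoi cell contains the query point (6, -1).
Nearest site = (2, -2)

The Voronoi cell of site s contains exactly those query points closer to s than to any other site. Compute squared distances from q = (6, -1) to each site:
  (2 − 6)² + (-2 − -1)² = 17
  (6 − 6)² + (4 − -1)² = 25
  (-4 − 6)² + (-4 − -1)² = 109
  (-5 − 6)² + (4 − -1)² = 146
Minimum is attained by (2, -2), so q lies in its Voronoi cell.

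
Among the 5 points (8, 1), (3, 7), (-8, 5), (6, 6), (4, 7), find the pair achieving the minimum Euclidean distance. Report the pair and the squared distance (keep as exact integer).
Pair = ((3, 7), (4, 7)); squared distance = 1

Compute all C(5, 2) = 10 pairwise squared distances (x_i − x_j)² + (y_i − y_j)². The minimum is 1, attained by the pair ((3, 7), (4, 7)).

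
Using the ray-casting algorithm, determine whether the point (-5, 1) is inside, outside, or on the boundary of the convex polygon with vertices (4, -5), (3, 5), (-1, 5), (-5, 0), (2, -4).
The point (-5, 1) lies strictly outside the polygon

Cast a horizontal ray to the right from the query point and count how many polygon edges it crosses (each edge strictly once or zero times, handled with the usual half-open convention). 
Parity of crossings → even ⇒ outside.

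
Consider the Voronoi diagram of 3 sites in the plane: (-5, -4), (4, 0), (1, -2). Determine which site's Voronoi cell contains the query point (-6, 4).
Nearest site = (-5, -4)

The Voronoi cell of site s contains exactly those query points closer to s than to any other site. Compute squared distances from q = (-6, 4) to each site:
  (-5 − -6)² + (-4 − 4)² = 65
  (1 − -6)² + (-2 − 4)² = 85
  (4 − -6)² + (0 − 4)² = 116
Minimum is attained by (-5, -4), so q lies in its Voronoi cell.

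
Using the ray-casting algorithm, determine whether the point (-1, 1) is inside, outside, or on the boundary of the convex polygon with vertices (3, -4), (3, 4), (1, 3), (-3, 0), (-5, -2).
The point (-1, 1) lies strictly inside the polygon

Cast a horizontal ray to the right from the query point and count how many polygon edges it crosses (each edge strictly once or zero times, handled with the usual half-open convention). 
Parity of crossings → odd ⇒ inside.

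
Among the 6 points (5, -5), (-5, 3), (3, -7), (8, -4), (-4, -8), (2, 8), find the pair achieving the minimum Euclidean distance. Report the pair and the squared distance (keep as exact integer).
Pair = ((5, -5), (3, -7)); squared distance = 8

Compute all C(6, 2) = 15 pairwise squared distances (x_i − x_j)² + (y_i − y_j)². The minimum is 8, attained by the pair ((5, -5), (3, -7)).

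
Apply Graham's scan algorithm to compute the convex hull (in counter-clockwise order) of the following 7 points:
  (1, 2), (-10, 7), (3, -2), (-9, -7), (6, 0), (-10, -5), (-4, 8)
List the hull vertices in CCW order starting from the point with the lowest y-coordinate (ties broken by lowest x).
Hull (CCW) = [(-9, -7), (3, -2), (6, 0), (-4, 8), (-10, 7), (-10, -5)]

Graham scan procedure:
  1. Find the pivot p₀ = point with lowest y (tie → lowest x): (-9, -7).
  2. Sort the remaining points by polar angle around p₀.
  3. Walk through sorted points, maintaining a stack; pop the top while the last three entries make a non-left turn (cross product ≤ 0).
  4. Final stack is the convex hull in CCW order: (-9, -7), (3, -2), (6, 0), (-4, 8), (-10, 7), (-10, -5).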